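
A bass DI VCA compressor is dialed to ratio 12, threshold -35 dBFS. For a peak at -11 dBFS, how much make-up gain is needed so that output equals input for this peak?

The peak compresses to -35 + 24/12 = -33 dBFS.
To reach -11 dBFS requires -11 − (-33) = 22 dB of make-up.

22 dB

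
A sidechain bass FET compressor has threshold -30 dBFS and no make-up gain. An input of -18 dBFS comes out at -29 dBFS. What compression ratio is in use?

Input overshoot = -18 − (-30) = 12 dB; output overshoot = -29 − (-30) = 1 dB.
Ratio = 12 / 1 = 12.

12:1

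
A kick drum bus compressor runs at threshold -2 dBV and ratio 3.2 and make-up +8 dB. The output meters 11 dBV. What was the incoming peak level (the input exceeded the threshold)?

Remove make-up: 11 − 8 = 3 dBV.
That's 5 dB above the -2 dBV threshold.
Before 3.2:1 compression the overshoot was 5 × 3.2 = 16 dB, so input = -2 + 16 = 14 dBV.

14 dBV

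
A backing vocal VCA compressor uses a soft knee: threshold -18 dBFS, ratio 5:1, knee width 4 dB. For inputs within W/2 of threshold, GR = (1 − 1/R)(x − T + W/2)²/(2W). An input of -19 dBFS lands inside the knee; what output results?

-19.1 dBFS

x − T + W/2 = -19 − (-18) + 2 = 1.
GR = (1 − 1/5) × 1² / 8 = 0.8 × 1 / 8 = 0.1 dB.
Output = -19 − 0.1 = -19.1 dBFS.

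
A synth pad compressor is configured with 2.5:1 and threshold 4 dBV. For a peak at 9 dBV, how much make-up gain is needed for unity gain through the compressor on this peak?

Overshoot 5 dB → 5/2.5 = 2 dB after compression, so the compressed level is 4 + 2 = 6 dBV.
Make-up = target − compressed = 9 − 6 = 3 dB.

3 dB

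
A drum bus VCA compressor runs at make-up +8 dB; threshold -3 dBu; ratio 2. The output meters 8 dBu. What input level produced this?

Before make-up, the level was 8 − 8 = 0 dBu.
The compressed level sits 0 − (-3) = 3 dB over threshold.
Before 2:1 compression the overshoot was 3 × 2 = 6 dB, so input = -3 + 6 = 3 dBu.

3 dBu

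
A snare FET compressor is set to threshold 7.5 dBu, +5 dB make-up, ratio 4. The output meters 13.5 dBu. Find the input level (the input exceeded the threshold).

11.5 dBu

Stripping the +5 dB make-up gives 8.5 dBu at the gain stage.
That's 1 dB above the 7.5 dBu threshold.
Input overshoot = R × output overshoot = 4 dB → input = 7.5 + 4 = 11.5 dBu.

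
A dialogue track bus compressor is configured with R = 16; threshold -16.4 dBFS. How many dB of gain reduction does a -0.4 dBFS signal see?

15 dB

The signal is 16 dB above threshold.
After 16:1 compression the overshoot becomes 16/16 = 1 dB.
GR = overshoot in − overshoot out = 16 − 1 = 15 dB.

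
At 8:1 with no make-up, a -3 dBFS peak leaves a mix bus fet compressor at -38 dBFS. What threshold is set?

Input is 40 dB above T (since output overshoot × R = input overshoot: (-38 − T)·8 = -3 − T gives T = -43 dBFS).
Check: -43 + (-3 − (-43))/8 = -43 + 5 = -38 dBFS. ✓

-43 dBFS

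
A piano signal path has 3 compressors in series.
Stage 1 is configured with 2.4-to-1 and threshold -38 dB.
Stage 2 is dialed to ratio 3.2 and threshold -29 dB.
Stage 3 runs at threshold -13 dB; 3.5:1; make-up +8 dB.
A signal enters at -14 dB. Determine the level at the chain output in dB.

-20.6875 dB

Stage 1: overshoot 24 dB → 24/2.4 = 10 dB → -28 dB.
Stage 2: overshoot 1 dB → 1/3.2 = 0.3125 dB → -28.6875 dB.
Stage 3: below threshold (-28.6875 ≤ -13); passes unchanged; make-up brings it to -20.6875 dB.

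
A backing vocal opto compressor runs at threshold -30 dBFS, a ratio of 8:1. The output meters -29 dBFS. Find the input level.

The compressed level sits -29 − (-30) = 1 dB over threshold.
Undo the ratio: input overshoot = 1 × 8 = 8 dB, giving input = -22 dBFS.

-22 dBFS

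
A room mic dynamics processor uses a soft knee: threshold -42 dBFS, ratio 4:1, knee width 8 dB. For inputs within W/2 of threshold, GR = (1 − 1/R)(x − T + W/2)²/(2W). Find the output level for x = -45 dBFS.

x − T + W/2 = -45 − (-42) + 4 = 1.
GR = (1 − 1/4) × 1² / 16 = 0.75 × 1 / 16 = 0.046875 dB.
Output = -45 − 0.046875 = -45.046875 dBFS.

-45.046875 dBFS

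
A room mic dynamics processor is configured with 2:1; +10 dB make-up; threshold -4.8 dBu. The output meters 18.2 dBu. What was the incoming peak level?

21.2 dBu

Remove make-up: 18.2 − 10 = 8.2 dBu.
Post-compression overshoot = 8.2 − (-4.8) = 13 dB.
Undo the ratio: input overshoot = 13 × 2 = 26 dB, giving input = 21.2 dBu.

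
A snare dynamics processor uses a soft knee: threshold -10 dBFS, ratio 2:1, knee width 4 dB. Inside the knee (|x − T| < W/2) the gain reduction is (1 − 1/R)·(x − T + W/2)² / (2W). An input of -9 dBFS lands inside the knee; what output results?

-9.5625 dBFS

x − T + W/2 = -9 − (-10) + 2 = 3.
GR = (1 − 1/2) × 3² / 8 = 0.5 × 9 / 8 = 0.5625 dB.
Output = -9 − 0.5625 = -9.5625 dBFS.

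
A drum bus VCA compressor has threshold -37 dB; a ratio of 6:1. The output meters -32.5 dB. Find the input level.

The compressed level sits -32.5 − (-37) = 4.5 dB over threshold.
Before 6:1 compression the overshoot was 4.5 × 6 = 27 dB, so input = -37 + 27 = -10 dB.

-10 dB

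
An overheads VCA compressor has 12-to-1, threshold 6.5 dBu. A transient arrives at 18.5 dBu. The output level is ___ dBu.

Overshoot: 18.5 − 6.5 = 12 dB.
The 12 dB excess becomes 1 dB after 12:1 reduction.
So the level is 6.5 + 1 = 7.5 dBu.

7.5 dBu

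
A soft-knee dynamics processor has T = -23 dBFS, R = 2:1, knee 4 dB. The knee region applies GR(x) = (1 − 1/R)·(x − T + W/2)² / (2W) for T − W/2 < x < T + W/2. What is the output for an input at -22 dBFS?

x − T + W/2 = -22 − (-23) + 2 = 3.
GR = (1 − 1/2) × 3² / 8 = 0.5 × 9 / 8 = 0.5625 dB.
Output = -22 − 0.5625 = -22.5625 dBFS.

-22.5625 dBFS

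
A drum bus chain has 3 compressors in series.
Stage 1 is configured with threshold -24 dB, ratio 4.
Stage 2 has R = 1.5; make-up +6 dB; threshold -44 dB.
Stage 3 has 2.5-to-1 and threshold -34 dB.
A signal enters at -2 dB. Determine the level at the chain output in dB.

Stage 1: 22 dB above -24 dB, reduced 4:1 to 5.5 dB above → -18.5 dB.
Stage 2: -18.5 dB is 25.5 dB over -44 dB; at 1.5:1 that becomes 17 dB over, giving -27 dB; +6 dB make-up → -21 dB.
Stage 3: -21 dB is 13 dB over -34 dB; at 2.5:1 that becomes 5.2 dB over, giving -28.8 dB.

-28.8 dB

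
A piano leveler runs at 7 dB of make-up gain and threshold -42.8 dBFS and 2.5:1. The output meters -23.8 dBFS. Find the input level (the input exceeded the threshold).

-12.8 dBFS

Stripping the +7 dB make-up gives -30.8 dBFS at the gain stage.
The compressed level sits -30.8 − (-42.8) = 12 dB over threshold.
Before 2.5:1 compression the overshoot was 12 × 2.5 = 30 dB, so input = -42.8 + 30 = -12.8 dBFS.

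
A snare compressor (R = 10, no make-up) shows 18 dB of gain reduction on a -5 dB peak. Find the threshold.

Let T be the threshold. Output overshoot = (input overshoot)/R, so -23 − T = (-5 − T)/10.
10·(-23 − T) = -5 − T → 9·T = -230 − (-5) = -225.
T = -225/9 = -25 dB.

-25 dB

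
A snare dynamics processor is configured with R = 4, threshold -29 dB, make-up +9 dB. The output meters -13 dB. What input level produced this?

-1 dB

Remove make-up: -13 − 9 = -22 dB.
That's 7 dB above the -29 dB threshold.
Input overshoot = R × output overshoot = 28 dB → input = -29 + 28 = -1 dB.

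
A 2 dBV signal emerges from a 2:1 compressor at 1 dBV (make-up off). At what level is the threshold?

0 dBV

Input is 2 dB above T (since output overshoot × R = input overshoot: (1 − T)·2 = 2 − T gives T = 0 dBV).
Check: 0 + (2 − 0)/2 = 0 + 1 = 1 dBV. ✓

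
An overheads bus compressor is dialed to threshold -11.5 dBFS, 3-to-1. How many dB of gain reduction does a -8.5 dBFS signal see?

2 dB

The signal is 3 dB above threshold.
After 3:1 compression the overshoot becomes 3/3 = 1 dB.
Gain reduction = 3 − 1 = 2 dB.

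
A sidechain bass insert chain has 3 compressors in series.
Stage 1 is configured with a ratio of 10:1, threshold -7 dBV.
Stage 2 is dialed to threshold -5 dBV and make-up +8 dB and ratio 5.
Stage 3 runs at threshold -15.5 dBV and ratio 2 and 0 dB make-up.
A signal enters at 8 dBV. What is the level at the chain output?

Stage 1: 15 dB above -7 dBV, reduced 10:1 to 1.5 dB above → -5.5 dBV.
Stage 2: below threshold (-5.5 ≤ -5); passes unchanged; make-up brings it to 2.5 dBV.
Stage 3: overshoot 18 dB → 18/2 = 9 dB → -6.5 dBV.

-6.5 dBV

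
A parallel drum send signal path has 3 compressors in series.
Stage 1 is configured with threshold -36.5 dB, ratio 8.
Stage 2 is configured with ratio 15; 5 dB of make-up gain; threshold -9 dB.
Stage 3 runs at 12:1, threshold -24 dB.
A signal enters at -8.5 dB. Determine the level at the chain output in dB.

Stage 1: -8.5 dB is 28 dB over -36.5 dB; at 8:1 that becomes 3.5 dB over, giving -33 dB.
Stage 2: below threshold (-33 ≤ -9); passes unchanged; make-up brings it to -28 dB.
Stage 3: below threshold (-28 ≤ -24); passes unchanged; output -28 dB.

-28 dB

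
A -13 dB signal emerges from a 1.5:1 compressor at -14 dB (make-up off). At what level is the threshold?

Gain reduction = -13 − (-14) = 1 dB; output overshoot = GR / (R − 1) = 1 / 0.5 = 2 dB.
Threshold = output − output overshoot = -14 − 2 = -16 dB.

-16 dB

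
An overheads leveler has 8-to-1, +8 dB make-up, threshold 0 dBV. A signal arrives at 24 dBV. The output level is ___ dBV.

11 dBV

24 dBV sits 24 dB over threshold.
At 8:1 the overshoot is divided by 8, leaving 3 dB above threshold.
So the level is 0 + 3 = 3 dBV; make-up adds 8 dB, giving 11 dBV.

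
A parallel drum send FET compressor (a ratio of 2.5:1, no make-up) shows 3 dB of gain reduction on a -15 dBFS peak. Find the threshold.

Input is 5 dB above T (since output overshoot × R = input overshoot: (-18 − T)·2.5 = -15 − T gives T = -20 dBFS).
Check: -20 + (-15 − (-20))/2.5 = -20 + 2 = -18 dBFS. ✓

-20 dBFS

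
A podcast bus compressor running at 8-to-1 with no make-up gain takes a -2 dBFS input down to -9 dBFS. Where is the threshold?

-10 dBFS

Gain reduction = -2 − (-9) = 7 dB; output overshoot = GR / (R − 1) = 7 / 7 = 1 dB.
Threshold = output − output overshoot = -9 − 1 = -10 dBFS.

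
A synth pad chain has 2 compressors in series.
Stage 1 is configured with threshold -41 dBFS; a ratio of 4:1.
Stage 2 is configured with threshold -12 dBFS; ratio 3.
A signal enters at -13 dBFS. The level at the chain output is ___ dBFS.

Stage 1: overshoot 28 dB → 28/4 = 7 dB → -34 dBFS.
Stage 2: -34 dBFS is at or below the -12 dBFS threshold — no compression; output -34 dBFS.

-34 dBFS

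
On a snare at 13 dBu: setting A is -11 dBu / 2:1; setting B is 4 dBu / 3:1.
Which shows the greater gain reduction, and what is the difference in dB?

A, by 6 dB

A: GR = 24 − 24/2 = 12 dB.
B: GR = 9 − 9/3 = 6 dB.
A applies 6 dB more gain reduction.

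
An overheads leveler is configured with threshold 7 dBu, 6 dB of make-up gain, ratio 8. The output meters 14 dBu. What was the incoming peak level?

Before make-up, the level was 14 − 6 = 8 dBu.
That's 1 dB above the 7 dBu threshold.
Before 8:1 compression the overshoot was 1 × 8 = 8 dB, so input = 7 + 8 = 15 dBu.

15 dBu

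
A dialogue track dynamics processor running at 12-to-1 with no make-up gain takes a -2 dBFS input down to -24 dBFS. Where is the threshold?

-26 dBFS

Let T be the threshold. Output overshoot = (input overshoot)/R, so -24 − T = (-2 − T)/12.
12·(-24 − T) = -2 − T → 11·T = -288 − (-2) = -286.
T = -286/11 = -26 dBFS.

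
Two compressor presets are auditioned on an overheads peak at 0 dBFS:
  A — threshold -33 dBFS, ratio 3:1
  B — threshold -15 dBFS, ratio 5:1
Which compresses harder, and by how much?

A: 33 dB over, compressed to 11 dB over, so 22 dB of GR.
B: 15 dB over, compressed to 3 dB over, so 12 dB of GR.
A reduces 10 dB more.

A, by 10 dB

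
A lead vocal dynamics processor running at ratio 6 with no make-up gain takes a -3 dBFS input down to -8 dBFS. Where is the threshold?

-9 dBFS

Input is 6 dB above T (since output overshoot × R = input overshoot: (-8 − T)·6 = -3 − T gives T = -9 dBFS).
Check: -9 + (-3 − (-9))/6 = -9 + 1 = -8 dBFS. ✓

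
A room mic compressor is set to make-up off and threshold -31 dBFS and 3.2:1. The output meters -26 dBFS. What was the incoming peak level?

-15 dBFS

Post-compression overshoot = -26 − (-31) = 5 dB.
Before 3.2:1 compression the overshoot was 5 × 3.2 = 16 dB, so input = -31 + 16 = -15 dBFS.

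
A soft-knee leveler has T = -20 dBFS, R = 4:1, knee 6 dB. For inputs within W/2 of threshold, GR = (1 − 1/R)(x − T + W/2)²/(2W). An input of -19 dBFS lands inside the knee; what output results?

-20 dBFS

x − T + W/2 = -19 − (-20) + 3 = 4.
GR = (1 − 1/4) × 4² / 12 = 0.75 × 16 / 12 = 1 dB.
Output = -19 − 1 = -20 dBFS.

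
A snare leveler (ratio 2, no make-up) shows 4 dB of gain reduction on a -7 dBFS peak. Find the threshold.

Input is 8 dB above T (since output overshoot × R = input overshoot: (-11 − T)·2 = -7 − T gives T = -15 dBFS).
Check: -15 + (-7 − (-15))/2 = -15 + 4 = -11 dBFS. ✓

-15 dBFS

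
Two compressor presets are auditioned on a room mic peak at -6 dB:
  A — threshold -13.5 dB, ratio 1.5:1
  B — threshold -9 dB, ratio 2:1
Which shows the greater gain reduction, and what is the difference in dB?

A, by 1 dB

A: GR = 7.5 − 7.5/1.5 = 2.5 dB.
B: GR = 3 − 3/2 = 1.5 dB.
A applies 1 dB more gain reduction.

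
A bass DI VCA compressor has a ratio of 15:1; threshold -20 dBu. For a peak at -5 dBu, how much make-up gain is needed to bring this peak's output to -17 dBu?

2 dB

The peak compresses to -20 + 15/15 = -19 dBu.
To reach -17 dBu requires -17 − (-19) = 2 dB of make-up.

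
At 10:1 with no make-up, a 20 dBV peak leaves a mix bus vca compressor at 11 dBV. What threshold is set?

10 dBV

Gain reduction = 20 − 11 = 9 dB; output overshoot = GR / (R − 1) = 9 / 9 = 1 dB.
Threshold = output − output overshoot = 11 − 1 = 10 dBV.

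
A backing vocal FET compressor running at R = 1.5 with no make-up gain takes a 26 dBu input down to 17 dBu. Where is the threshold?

Let T be the threshold. Output overshoot = (input overshoot)/R, so 17 − T = (26 − T)/1.5.
1.5·(17 − T) = 26 − T → 0.5·T = 25.5 − 26 = -0.5.
T = -0.5/0.5 = -1 dBu.

-1 dBu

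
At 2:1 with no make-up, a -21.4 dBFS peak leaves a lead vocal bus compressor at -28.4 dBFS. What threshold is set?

Gain reduction = -21.4 − (-28.4) = 7 dB; output overshoot = GR / (R − 1) = 7 / 1 = 7 dB.
Threshold = output − output overshoot = -28.4 − 7 = -35.4 dBFS.

-35.4 dBFS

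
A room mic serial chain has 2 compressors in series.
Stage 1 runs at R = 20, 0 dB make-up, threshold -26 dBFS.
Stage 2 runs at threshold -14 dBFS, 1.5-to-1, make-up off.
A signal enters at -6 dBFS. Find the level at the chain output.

Stage 1: 20 dB above -26 dBFS, reduced 20:1 to 1 dB above → -25 dBFS.
Stage 2: below threshold (-25 ≤ -14); passes unchanged; output -25 dBFS.

-25 dBFS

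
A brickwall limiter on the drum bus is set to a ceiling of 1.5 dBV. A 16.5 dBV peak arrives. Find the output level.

A brickwall limiter is an ∞:1 compressor: any input above the ceiling is clamped to 1.5 dBV.

1.5 dBV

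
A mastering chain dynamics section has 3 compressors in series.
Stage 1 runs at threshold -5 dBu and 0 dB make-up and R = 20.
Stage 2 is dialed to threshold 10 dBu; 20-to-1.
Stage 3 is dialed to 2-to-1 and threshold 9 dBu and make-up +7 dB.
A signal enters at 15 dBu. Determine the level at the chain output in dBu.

3 dBu

Stage 1: overshoot 20 dB → 20/20 = 1 dB → -4 dBu.
Stage 2: -4 dBu ≤ 10 dBu, so stage 2 doesn't engage; output -4 dBu.
Stage 3: -4 dBu is at or below the 9 dBu threshold — no compression; make-up brings it to 3 dBu.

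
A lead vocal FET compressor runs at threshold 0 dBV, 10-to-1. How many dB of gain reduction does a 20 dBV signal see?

18 dB

The signal is 20 dB above threshold.
A 10:1 ratio leaves 2 dB of that excess.
Gain reduction = 20 − 2 = 18 dB.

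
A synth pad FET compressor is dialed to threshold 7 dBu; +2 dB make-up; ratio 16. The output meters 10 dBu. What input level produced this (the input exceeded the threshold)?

Stripping the +2 dB make-up gives 8 dBu at the gain stage.
The compressed level sits 8 − 7 = 1 dB over threshold.
Before 16:1 compression the overshoot was 1 × 16 = 16 dB, so input = 7 + 16 = 23 dBu.

23 dBu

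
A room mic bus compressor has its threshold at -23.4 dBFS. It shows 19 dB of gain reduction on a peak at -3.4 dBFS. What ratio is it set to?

20:1

Input overshoot = -3.4 − (-23.4) = 20 dB.
Output overshoot = 20 − 19 = 1 dB.
Ratio = input overshoot / output overshoot = 20 / 1 = 20.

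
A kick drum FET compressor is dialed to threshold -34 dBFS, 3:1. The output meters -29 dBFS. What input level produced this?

-19 dBFS

That's 5 dB above the -34 dBFS threshold.
Undo the ratio: input overshoot = 5 × 3 = 15 dB, giving input = -19 dBFS.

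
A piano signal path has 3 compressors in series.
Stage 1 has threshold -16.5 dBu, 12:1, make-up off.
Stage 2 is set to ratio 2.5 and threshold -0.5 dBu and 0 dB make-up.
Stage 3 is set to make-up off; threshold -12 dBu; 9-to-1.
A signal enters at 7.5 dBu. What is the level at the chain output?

Stage 1: 7.5 dBu is 24 dB over -16.5 dBu; at 12:1 that becomes 2 dB over, giving -14.5 dBu.
Stage 2: -14.5 dBu ≤ -0.5 dBu, so stage 2 doesn't engage; output -14.5 dBu.
Stage 3: -14.5 dBu is at or below the -12 dBu threshold — no compression; output -14.5 dBu.

-14.5 dBu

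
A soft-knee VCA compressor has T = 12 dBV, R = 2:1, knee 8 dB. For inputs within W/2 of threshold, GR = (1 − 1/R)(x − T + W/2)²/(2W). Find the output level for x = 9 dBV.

x − T + W/2 = 9 − 12 + 4 = 1.
GR = (1 − 1/2) × 1² / 16 = 0.5 × 1 / 16 = 0.03125 dB.
Output = 9 − 0.03125 = 8.96875 dBV.

8.96875 dBV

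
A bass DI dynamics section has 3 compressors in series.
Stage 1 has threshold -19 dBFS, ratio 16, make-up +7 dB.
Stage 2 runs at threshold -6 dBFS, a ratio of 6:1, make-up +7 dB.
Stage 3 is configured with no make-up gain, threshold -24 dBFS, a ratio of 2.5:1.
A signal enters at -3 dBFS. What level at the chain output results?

Stage 1: overshoot 16 dB → 16/16 = 1 dB → -18 dBFS; +7 dB make-up → -11 dBFS.
Stage 2: -11 dBFS is at or below the -6 dBFS threshold — no compression; make-up brings it to -4 dBFS.
Stage 3: -4 dBFS is 20 dB over -24 dBFS; at 2.5:1 that becomes 8 dB over, giving -16 dBFS.

-16 dBFS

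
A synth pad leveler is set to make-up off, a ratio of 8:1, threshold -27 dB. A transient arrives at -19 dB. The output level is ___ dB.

The input is 8 dB above the -27 dB threshold.
At 8:1 the overshoot is divided by 8, leaving 1 dB above threshold.
That puts the output at -26 dB.

-26 dB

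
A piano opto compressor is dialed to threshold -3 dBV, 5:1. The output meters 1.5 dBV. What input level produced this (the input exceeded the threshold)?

19.5 dBV

Post-compression overshoot = 1.5 − (-3) = 4.5 dB.
Input overshoot = R × output overshoot = 22.5 dB → input = -3 + 22.5 = 19.5 dBV.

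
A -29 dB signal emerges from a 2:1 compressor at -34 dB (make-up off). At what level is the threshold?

Gain reduction = -29 − (-34) = 5 dB; output overshoot = GR / (R − 1) = 5 / 1 = 5 dB.
Threshold = output − output overshoot = -34 − 5 = -39 dB.

-39 dB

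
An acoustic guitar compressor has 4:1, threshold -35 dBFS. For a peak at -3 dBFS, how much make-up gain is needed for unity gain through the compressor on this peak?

24 dB

Overshoot 32 dB → 32/4 = 8 dB after compression, so the compressed level is -35 + 8 = -27 dBFS.
Make-up = target − compressed = -3 − (-27) = 24 dB.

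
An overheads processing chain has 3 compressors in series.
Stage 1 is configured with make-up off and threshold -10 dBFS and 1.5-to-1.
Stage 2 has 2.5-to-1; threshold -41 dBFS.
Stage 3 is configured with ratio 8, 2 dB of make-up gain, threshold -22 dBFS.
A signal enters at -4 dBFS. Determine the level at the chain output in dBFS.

Stage 1: -4 dBFS is 6 dB over -10 dBFS; at 1.5:1 that becomes 4 dB over, giving -6 dBFS.
Stage 2: overshoot 35 dB → 35/2.5 = 14 dB → -27 dBFS.
Stage 3: -27 dBFS ≤ -22 dBFS, so stage 3 doesn't engage; make-up brings it to -25 dBFS.

-25 dBFS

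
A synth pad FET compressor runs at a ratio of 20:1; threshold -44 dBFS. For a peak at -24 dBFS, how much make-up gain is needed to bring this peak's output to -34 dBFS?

The peak compresses to -44 + 20/20 = -43 dBFS.
To reach -34 dBFS requires -34 − (-43) = 9 dB of make-up.

9 dB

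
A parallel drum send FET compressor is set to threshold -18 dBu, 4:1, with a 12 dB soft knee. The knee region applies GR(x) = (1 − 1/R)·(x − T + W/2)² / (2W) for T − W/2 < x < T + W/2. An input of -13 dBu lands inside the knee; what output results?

-16.78125 dBu

x − T + W/2 = -13 − (-18) + 6 = 11.
GR = (1 − 1/4) × 11² / 24 = 0.75 × 121 / 24 = 3.78125 dB.
Output = -13 − 3.78125 = -16.78125 dBu.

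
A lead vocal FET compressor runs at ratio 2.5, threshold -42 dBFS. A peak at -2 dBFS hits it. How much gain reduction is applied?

Overshoot = -2 − (-42) = 40 dB.
After 2.5:1 compression the overshoot becomes 40/2.5 = 16 dB.
Gain reduction = 40 − 16 = 24 dB.

24 dB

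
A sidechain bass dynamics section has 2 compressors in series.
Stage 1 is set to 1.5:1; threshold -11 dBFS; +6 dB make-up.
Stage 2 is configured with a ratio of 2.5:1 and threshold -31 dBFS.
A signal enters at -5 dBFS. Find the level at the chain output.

-19 dBFS

Stage 1: overshoot 6 dB → 6/1.5 = 4 dB → -7 dBFS; +6 dB make-up → -1 dBFS.
Stage 2: -1 dBFS is 30 dB over -31 dBFS; at 2.5:1 that becomes 12 dB over, giving -19 dBFS.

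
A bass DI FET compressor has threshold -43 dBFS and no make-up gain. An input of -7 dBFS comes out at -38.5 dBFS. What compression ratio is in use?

8:1

Input overshoot = -7 − (-43) = 36 dB; output overshoot = -38.5 − (-43) = 4.5 dB.
Ratio = 36 / 4.5 = 8.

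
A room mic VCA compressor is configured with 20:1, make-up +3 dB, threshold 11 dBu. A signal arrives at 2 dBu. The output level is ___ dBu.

5 dBu

2 dBu is 9 dB below the 11 dBu threshold, so no gain reduction is applied.
Make-up gain adds 3 dB: 2 + 3 = 5 dBu.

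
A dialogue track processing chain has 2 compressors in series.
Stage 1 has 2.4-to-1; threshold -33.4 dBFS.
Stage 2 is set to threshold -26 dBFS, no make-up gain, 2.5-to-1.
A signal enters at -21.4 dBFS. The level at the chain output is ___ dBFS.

-28.4 dBFS

Stage 1: 12 dB above -33.4 dBFS, reduced 2.4:1 to 5 dB above → -28.4 dBFS.
Stage 2: -28.4 dBFS is at or below the -26 dBFS threshold — no compression; output -28.4 dBFS.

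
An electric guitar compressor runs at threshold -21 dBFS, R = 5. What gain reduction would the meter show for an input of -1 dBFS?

Overshoot = -1 − (-21) = 20 dB.
A 5:1 ratio leaves 4 dB of that excess.
GR = overshoot in − overshoot out = 20 − 4 = 16 dB.

16 dB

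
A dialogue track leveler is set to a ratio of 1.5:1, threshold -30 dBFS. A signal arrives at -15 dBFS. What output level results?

Overshoot: -15 − (-30) = 15 dB.
The 15 dB excess becomes 10 dB after 1.5:1 reduction.
Output = -30 + 10 = -20 dBFS.

-20 dBFS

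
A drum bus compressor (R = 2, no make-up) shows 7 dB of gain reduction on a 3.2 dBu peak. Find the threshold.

Input is 14 dB above T (since output overshoot × R = input overshoot: (-3.8 − T)·2 = 3.2 − T gives T = -10.8 dBu).
Check: -10.8 + (3.2 − (-10.8))/2 = -10.8 + 7 = -3.8 dBu. ✓

-10.8 dBu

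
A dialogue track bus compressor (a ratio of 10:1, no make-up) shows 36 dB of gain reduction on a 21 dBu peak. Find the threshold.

-19 dBu

Let T be the threshold. Output overshoot = (input overshoot)/R, so -15 − T = (21 − T)/10.
10·(-15 − T) = 21 − T → 9·T = -150 − 21 = -171.
T = -171/9 = -19 dBu.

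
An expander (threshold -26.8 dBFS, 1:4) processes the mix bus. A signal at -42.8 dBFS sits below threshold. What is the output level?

-90.8 dBFS

The input is 16 dB below the -26.8 dBFS threshold.
A 1:4 expander multiplies undershoot by 4: 16 × 4 = 64 dB below threshold.
Output = -26.8 − 64 = -90.8 dBFS.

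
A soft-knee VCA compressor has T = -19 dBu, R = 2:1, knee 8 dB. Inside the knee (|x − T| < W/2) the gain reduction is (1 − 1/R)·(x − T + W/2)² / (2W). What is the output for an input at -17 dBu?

-18.125 dBu

x − T + W/2 = -17 − (-19) + 4 = 6.
GR = (1 − 1/2) × 6² / 16 = 0.5 × 36 / 16 = 1.125 dB.
Output = -17 − 1.125 = -18.125 dBu.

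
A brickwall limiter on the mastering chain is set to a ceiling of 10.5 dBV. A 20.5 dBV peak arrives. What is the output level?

A brickwall limiter is an ∞:1 compressor: any input above the ceiling is clamped to 10.5 dBV.

10.5 dBV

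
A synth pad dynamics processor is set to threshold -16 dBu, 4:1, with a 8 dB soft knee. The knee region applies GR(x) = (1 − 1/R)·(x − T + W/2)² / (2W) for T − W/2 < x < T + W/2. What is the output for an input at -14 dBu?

-15.6875 dBu

x − T + W/2 = -14 − (-16) + 4 = 6.
GR = (1 − 1/4) × 6² / 16 = 0.75 × 36 / 16 = 1.6875 dB.
Output = -14 − 1.6875 = -15.6875 dBu.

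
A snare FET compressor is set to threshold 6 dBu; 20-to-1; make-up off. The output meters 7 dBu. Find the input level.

26 dBu

Post-compression overshoot = 7 − 6 = 1 dB.
Before 20:1 compression the overshoot was 1 × 20 = 20 dB, so input = 6 + 20 = 26 dBu.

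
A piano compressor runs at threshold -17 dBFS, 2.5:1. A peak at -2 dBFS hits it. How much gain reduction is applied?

The signal is 15 dB above threshold.
A 2.5:1 ratio leaves 6 dB of that excess.
So the signal is attenuated by 15 − 6 = 9 dB.

9 dB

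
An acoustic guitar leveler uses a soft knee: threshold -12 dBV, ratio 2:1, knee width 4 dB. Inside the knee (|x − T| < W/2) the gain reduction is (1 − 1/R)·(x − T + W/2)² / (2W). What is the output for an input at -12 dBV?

x − T + W/2 = -12 − (-12) + 2 = 2.
GR = (1 − 1/2) × 2² / 8 = 0.5 × 4 / 8 = 0.25 dB.
Output = -12 − 0.25 = -12.25 dBV.

-12.25 dBV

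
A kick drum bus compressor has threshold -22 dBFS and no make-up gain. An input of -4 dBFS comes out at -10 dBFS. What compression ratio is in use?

1.5:1

Input overshoot = -4 − (-22) = 18 dB; output overshoot = -10 − (-22) = 12 dB.
Ratio = 18 / 12 = 1.5.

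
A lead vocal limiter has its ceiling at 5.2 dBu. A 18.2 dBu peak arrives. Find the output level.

At ∞:1, everything above 5.2 dBu is held at the ceiling.

5.2 dBu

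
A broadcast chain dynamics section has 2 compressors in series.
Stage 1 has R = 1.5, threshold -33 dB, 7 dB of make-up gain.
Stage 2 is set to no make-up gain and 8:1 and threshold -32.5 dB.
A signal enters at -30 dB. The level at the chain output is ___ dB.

Stage 1: 3 dB above -33 dB, reduced 1.5:1 to 2 dB above → -31 dB; +7 dB make-up → -24 dB.
Stage 2: -24 dB is 8.5 dB over -32.5 dB; at 8:1 that becomes 1.0625 dB over, giving -31.4375 dB.

-31.4375 dB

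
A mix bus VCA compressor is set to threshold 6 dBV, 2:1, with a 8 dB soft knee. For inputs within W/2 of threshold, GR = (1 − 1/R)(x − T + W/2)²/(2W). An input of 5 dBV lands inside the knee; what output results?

x − T + W/2 = 5 − 6 + 4 = 3.
GR = (1 − 1/2) × 3² / 16 = 0.5 × 9 / 16 = 0.28125 dB.
Output = 5 − 0.28125 = 4.71875 dBV.

4.71875 dBV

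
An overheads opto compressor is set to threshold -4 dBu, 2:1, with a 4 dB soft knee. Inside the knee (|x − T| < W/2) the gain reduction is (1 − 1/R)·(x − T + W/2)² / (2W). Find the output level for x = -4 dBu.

x − T + W/2 = -4 − (-4) + 2 = 2.
GR = (1 − 1/2) × 2² / 8 = 0.5 × 4 / 8 = 0.25 dB.
Output = -4 − 0.25 = -4.25 dBu.

-4.25 dBu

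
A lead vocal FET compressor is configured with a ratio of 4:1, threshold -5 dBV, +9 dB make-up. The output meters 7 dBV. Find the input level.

7 dBV

Before make-up, the level was 7 − 9 = -2 dBV.
Post-compression overshoot = -2 − (-5) = 3 dB.
Undo the ratio: input overshoot = 3 × 4 = 12 dB, giving input = 7 dBV.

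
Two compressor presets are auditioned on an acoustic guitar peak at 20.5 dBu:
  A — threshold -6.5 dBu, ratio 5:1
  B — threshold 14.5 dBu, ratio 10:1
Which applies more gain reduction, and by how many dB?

A, by 16.2 dB

A: GR = 27 − 27/5 = 21.6 dB.
B: GR = 6 − 6/10 = 5.4 dB.
Difference: 16.2 dB in favour of A.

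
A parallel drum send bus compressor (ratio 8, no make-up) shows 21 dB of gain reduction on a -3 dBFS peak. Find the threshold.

-27 dBFS

Gain reduction = -3 − (-24) = 21 dB; output overshoot = GR / (R − 1) = 21 / 7 = 3 dB.
Threshold = output − output overshoot = -24 − 3 = -27 dBFS.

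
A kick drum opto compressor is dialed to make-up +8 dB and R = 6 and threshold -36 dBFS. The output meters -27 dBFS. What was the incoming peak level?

-30 dBFS

Remove make-up: -27 − 8 = -35 dBFS.
That's 1 dB above the -36 dBFS threshold.
Before 6:1 compression the overshoot was 1 × 6 = 6 dB, so input = -36 + 6 = -30 dBFS.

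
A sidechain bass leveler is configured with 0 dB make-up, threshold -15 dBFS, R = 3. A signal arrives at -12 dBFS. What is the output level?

Overshoot: -12 − (-15) = 3 dB.
3:1 compression reduces that to 3/3 = 1 dB over.
So the level is -15 + 1 = -14 dBFS.

-14 dBFS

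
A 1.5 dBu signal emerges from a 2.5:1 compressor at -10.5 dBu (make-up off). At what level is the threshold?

-18.5 dBu

Let T be the threshold. Output overshoot = (input overshoot)/R, so -10.5 − T = (1.5 − T)/2.5.
2.5·(-10.5 − T) = 1.5 − T → 1.5·T = -26.25 − 1.5 = -27.75.
T = -27.75/1.5 = -18.5 dBu.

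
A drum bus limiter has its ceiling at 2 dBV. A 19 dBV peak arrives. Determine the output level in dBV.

2 dBV

The limiter clamps the peak to its 2 dBV ceiling.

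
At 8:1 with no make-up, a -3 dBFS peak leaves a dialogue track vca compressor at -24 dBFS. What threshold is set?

Let T be the threshold. Output overshoot = (input overshoot)/R, so -24 − T = (-3 − T)/8.
8·(-24 − T) = -3 − T → 7·T = -192 − (-3) = -189.
T = -189/7 = -27 dBFS.

-27 dBFS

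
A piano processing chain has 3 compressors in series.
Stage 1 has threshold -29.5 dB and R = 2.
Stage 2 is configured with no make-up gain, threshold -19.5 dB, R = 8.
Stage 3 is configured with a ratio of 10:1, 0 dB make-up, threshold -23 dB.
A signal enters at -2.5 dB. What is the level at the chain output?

Stage 1: overshoot 27 dB → 27/2 = 13.5 dB → -16 dB.
Stage 2: -16 dB is 3.5 dB over -19.5 dB; at 8:1 that becomes 0.4375 dB over, giving -19.0625 dB.
Stage 3: 3.9375 dB above -23 dB, reduced 10:1 to 0.39375 dB above → -22.60625 dB.

-22.60625 dB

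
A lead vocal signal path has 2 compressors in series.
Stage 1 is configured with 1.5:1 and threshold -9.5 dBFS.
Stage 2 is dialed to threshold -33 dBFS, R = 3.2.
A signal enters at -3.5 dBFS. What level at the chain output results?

-24.40625 dBFS

Stage 1: 6 dB above -9.5 dBFS, reduced 1.5:1 to 4 dB above → -5.5 dBFS.
Stage 2: 27.5 dB above -33 dBFS, reduced 3.2:1 to 8.59375 dB above → -24.40625 dBFS.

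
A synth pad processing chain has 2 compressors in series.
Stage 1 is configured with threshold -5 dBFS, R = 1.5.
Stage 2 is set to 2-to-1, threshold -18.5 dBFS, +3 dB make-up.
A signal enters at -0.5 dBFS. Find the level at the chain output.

Stage 1: overshoot 4.5 dB → 4.5/1.5 = 3 dB → -2 dBFS.
Stage 2: overshoot 16.5 dB → 16.5/2 = 8.25 dB → -10.25 dBFS; +3 dB make-up → -7.25 dBFS.

-7.25 dBFS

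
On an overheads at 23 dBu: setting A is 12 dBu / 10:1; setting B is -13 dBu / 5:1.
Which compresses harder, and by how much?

B, by 18.9 dB

A: overshoot 11 dB → output overshoot 1.1 dB → GR 9.9 dB.
B: overshoot 36 dB → output overshoot 7.2 dB → GR 28.8 dB.
Difference: 18.9 dB in favour of B.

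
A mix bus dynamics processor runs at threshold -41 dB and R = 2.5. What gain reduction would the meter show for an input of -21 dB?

The signal is 20 dB above threshold.
A 2.5:1 ratio leaves 8 dB of that excess.
So the signal is attenuated by 20 − 8 = 12 dB.

12 dB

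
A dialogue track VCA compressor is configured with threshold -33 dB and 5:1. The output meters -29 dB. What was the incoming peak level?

The compressed level sits -29 − (-33) = 4 dB over threshold.
Before 5:1 compression the overshoot was 4 × 5 = 20 dB, so input = -33 + 20 = -13 dB.

-13 dB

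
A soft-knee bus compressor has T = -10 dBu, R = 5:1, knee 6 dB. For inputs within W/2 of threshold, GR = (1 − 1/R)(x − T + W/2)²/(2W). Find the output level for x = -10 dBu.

x − T + W/2 = -10 − (-10) + 3 = 3.
GR = (1 − 1/5) × 3² / 12 = 0.8 × 9 / 12 = 0.6 dB.
Output = -10 − 0.6 = -10.6 dBu.

-10.6 dBu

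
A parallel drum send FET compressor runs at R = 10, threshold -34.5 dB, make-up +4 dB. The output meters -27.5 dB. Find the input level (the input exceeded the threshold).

Before make-up, the level was -27.5 − 4 = -31.5 dB.
That's 3 dB above the -34.5 dB threshold.
Undo the ratio: input overshoot = 3 × 10 = 30 dB, giving input = -4.5 dB.

-4.5 dB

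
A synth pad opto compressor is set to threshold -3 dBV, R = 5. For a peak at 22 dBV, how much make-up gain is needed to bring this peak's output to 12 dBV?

10 dB

The peak compresses to -3 + 25/5 = 2 dBV.
To reach 12 dBV requires 12 − 2 = 10 dB of make-up.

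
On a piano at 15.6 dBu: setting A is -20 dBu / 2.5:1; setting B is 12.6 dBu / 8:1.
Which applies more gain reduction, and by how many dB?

A, by 18.735 dB

A: 35.6 dB over, compressed to 14.24 dB over, so 21.36 dB of GR.
B: 3 dB over, compressed to 0.375 dB over, so 2.625 dB of GR.
A applies 18.735 dB more gain reduction.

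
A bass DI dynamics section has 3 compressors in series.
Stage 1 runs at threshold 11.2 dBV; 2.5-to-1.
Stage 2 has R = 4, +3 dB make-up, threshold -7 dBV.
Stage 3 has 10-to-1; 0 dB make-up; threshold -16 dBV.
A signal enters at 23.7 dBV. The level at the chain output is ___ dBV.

Stage 1: 12.5 dB above 11.2 dBV, reduced 2.5:1 to 5 dB above → 16.2 dBV.
Stage 2: overshoot 23.2 dB → 23.2/4 = 5.8 dB → -1.2 dBV; +3 dB make-up → 1.8 dBV.
Stage 3: 1.8 dBV is 17.8 dB over -16 dBV; at 10:1 that becomes 1.78 dB over, giving -14.22 dBV.

-14.22 dBV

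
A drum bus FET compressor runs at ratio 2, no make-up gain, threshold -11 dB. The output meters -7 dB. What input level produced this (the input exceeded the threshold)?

-3 dB

That's 4 dB above the -11 dB threshold.
Input overshoot = R × output overshoot = 8 dB → input = -11 + 8 = -3 dB.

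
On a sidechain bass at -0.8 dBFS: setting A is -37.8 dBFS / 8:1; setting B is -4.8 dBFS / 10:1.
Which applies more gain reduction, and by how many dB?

A, by 28.775 dB

A: GR = 37 − 37/8 = 32.375 dB.
B: GR = 4 − 4/10 = 3.6 dB.
Difference: 28.775 dB in favour of A.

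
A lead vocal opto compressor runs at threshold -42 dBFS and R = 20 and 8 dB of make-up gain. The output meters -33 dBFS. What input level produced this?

Stripping the +8 dB make-up gives -41 dBFS at the gain stage.
Post-compression overshoot = -41 − (-42) = 1 dB.
Undo the ratio: input overshoot = 1 × 20 = 20 dB, giving input = -22 dBFS.

-22 dBFS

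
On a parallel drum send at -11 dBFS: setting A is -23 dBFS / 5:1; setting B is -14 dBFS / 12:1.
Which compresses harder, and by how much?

A: GR = 12 − 12/5 = 9.6 dB.
B: GR = 3 − 3/12 = 2.75 dB.
Difference: 6.85 dB in favour of A.

A, by 6.85 dB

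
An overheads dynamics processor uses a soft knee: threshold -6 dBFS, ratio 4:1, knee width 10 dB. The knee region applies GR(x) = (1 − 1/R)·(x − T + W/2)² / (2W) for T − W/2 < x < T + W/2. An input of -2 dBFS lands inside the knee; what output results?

-5.0375 dBFS

x − T + W/2 = -2 − (-6) + 5 = 9.
GR = (1 − 1/4) × 9² / 20 = 0.75 × 81 / 20 = 3.0375 dB.
Output = -2 − 3.0375 = -5.0375 dBFS.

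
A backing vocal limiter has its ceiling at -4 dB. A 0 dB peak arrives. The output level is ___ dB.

A brickwall limiter is an ∞:1 compressor: any input above the ceiling is clamped to -4 dB.

-4 dB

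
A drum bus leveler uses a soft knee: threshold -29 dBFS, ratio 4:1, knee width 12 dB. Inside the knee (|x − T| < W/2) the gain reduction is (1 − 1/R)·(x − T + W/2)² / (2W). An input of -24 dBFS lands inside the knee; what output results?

x − T + W/2 = -24 − (-29) + 6 = 11.
GR = (1 − 1/4) × 11² / 24 = 0.75 × 121 / 24 = 3.78125 dB.
Output = -24 − 3.78125 = -27.78125 dBFS.

-27.78125 dBFS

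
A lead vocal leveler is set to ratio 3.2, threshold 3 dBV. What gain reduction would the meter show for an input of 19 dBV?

19 dBV exceeds the threshold by 16 dB.
After 3.2:1 compression the overshoot becomes 16/3.2 = 5 dB.
Gain reduction = 16 − 5 = 11 dB.

11 dB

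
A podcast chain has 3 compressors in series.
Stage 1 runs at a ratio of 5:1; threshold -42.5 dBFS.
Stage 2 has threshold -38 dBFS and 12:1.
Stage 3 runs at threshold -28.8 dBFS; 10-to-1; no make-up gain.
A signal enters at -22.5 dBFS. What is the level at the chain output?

-38.5 dBFS

Stage 1: -22.5 dBFS is 20 dB over -42.5 dBFS; at 5:1 that becomes 4 dB over, giving -38.5 dBFS.
Stage 2: -38.5 dBFS is at or below the -38 dBFS threshold — no compression; output -38.5 dBFS.
Stage 3: -38.5 dBFS ≤ -28.8 dBFS, so stage 3 doesn't engage; output -38.5 dBFS.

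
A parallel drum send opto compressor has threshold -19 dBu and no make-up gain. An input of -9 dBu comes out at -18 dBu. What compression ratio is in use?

Input overshoot = -9 − (-19) = 10 dB; output overshoot = -18 − (-19) = 1 dB.
Ratio = 10 / 1 = 10.

10:1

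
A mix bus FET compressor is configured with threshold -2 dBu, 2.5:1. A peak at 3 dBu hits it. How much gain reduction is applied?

The signal is 5 dB above threshold.
After 2.5:1 compression the overshoot becomes 5/2.5 = 2 dB.
Gain reduction = 5 − 2 = 3 dB.

3 dB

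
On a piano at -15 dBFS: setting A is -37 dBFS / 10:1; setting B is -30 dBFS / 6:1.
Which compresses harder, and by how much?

A, by 7.3 dB

A: overshoot 22 dB → output overshoot 2.2 dB → GR 19.8 dB.
B: overshoot 15 dB → output overshoot 2.5 dB → GR 12.5 dB.
A reduces 7.3 dB more.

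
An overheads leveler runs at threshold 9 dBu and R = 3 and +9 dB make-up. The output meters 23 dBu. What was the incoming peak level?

24 dBu

Remove make-up: 23 − 9 = 14 dBu.
Post-compression overshoot = 14 − 9 = 5 dB.
Before 3:1 compression the overshoot was 5 × 3 = 15 dB, so input = 9 + 15 = 24 dBu.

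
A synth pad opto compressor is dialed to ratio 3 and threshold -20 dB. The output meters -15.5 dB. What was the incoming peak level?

-6.5 dB

The compressed level sits -15.5 − (-20) = 4.5 dB over threshold.
Undo the ratio: input overshoot = 4.5 × 3 = 13.5 dB, giving input = -6.5 dB.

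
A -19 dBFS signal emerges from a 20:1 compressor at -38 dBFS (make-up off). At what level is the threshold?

-39 dBFS

Input is 20 dB above T (since output overshoot × R = input overshoot: (-38 − T)·20 = -19 − T gives T = -39 dBFS).
Check: -39 + (-19 − (-39))/20 = -39 + 1 = -38 dBFS. ✓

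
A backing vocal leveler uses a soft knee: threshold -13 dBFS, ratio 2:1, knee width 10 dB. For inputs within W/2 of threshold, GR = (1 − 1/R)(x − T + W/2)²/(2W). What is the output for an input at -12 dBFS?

-12.9 dBFS

x − T + W/2 = -12 − (-13) + 5 = 6.
GR = (1 − 1/2) × 6² / 20 = 0.5 × 36 / 20 = 0.9 dB.
Output = -12 − 0.9 = -12.9 dBFS.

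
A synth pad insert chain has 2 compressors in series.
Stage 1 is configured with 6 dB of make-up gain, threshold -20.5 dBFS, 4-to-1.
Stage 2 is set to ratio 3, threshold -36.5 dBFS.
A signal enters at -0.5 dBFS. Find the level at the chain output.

Stage 1: 20 dB above -20.5 dBFS, reduced 4:1 to 5 dB above → -15.5 dBFS; +6 dB make-up → -9.5 dBFS.
Stage 2: -9.5 dBFS is 27 dB over -36.5 dBFS; at 3:1 that becomes 9 dB over, giving -27.5 dBFS.

-27.5 dBFS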